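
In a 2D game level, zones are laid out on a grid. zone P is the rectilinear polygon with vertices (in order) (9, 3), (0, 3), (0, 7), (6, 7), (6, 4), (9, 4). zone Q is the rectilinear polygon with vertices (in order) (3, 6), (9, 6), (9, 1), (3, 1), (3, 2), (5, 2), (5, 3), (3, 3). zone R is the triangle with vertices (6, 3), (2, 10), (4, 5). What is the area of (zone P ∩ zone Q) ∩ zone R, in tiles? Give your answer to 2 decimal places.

1.63

The region (zone P ∩ zone Q) ∩ zone R is the polygon with vertices (4.286,6), (6,3), (4,5), (3.6,6).
By the shoelace formula its area is 1.63.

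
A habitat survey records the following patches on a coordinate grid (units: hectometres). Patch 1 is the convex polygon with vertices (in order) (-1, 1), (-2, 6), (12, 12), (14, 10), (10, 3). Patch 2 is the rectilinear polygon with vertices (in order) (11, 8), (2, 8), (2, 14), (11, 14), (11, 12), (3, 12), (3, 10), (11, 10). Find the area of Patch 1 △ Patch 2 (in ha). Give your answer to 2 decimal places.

|Patch 1| = 96.5, |Patch 2| = 38, |Patch 1∩Patch 2| = 12.
|Patch 1 △ Patch 2| = |Patch 1| + |Patch 2| − 2·|Patch 1∩Patch 2| = 96.5 + 38 − 24 = 110.50.

110.50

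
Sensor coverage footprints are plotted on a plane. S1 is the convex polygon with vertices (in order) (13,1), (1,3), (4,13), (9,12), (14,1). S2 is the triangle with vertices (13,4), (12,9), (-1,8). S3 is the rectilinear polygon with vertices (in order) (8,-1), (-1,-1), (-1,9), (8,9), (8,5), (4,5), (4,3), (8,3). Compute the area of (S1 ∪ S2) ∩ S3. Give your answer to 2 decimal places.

34.78

|S1 ∪ S2| = 100.9729.
|(S1 ∪ S2) ∩ S3| = 34.78.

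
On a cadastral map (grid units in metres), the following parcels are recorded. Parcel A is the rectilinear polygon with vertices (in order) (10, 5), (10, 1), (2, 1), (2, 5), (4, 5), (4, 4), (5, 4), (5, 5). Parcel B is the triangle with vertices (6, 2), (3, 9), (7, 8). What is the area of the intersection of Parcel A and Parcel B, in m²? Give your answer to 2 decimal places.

The intersection is the polygon with vertices (5,5), (6.5,5), (6,2), (5,4.333).
By the shoelace formula its area is 2.58.

2.58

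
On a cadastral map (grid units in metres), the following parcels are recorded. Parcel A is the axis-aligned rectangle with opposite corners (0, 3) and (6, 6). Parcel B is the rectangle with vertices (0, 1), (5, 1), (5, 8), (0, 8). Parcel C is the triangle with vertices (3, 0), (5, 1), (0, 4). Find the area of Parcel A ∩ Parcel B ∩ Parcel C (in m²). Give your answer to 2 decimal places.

The intersection is the polygon with vertices (0.75,3), (0,4), (1.667,3).
By the shoelace formula its area is 0.46.

0.46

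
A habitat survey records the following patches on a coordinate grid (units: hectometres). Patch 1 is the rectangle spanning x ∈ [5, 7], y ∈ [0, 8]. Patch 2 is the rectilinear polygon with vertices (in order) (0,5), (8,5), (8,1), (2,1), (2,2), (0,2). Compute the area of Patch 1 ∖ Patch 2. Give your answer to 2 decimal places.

8.00

|Patch 1| = 16, |Patch 1∩Patch 2| = 8.
|Patch 1 ∖ Patch 2| = |Patch 1| − |Patch 1∩Patch 2| = 16 − 8 = 8.00.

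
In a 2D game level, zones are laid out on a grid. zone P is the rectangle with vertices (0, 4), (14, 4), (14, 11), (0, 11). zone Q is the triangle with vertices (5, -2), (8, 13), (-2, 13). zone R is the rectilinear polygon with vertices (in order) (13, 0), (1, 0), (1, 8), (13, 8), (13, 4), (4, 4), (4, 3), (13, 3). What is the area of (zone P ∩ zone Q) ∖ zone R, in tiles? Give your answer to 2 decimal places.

22.26

|zone P ∩ zone Q| = 43.1143.
|(zone P ∩ zone Q) ∩ zone R| = 20.8571.
|(zone P ∩ zone Q) ∖ zone R| = 43.1143 − 20.8571 = 22.26.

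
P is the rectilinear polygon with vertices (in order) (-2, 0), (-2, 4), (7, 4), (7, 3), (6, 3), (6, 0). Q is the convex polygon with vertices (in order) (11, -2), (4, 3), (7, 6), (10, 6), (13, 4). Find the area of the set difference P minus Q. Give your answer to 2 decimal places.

|P| = 33, |P∩Q| = 3.9286.
|P ∖ Q| = |P| − |P∩Q| = 33 − 3.9286 = 29.07.

29.07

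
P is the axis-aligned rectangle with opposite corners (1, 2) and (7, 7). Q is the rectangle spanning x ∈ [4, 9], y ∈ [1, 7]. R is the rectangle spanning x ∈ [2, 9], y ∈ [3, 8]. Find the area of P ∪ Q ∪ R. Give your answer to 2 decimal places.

52.00

By inclusion–exclusion:
Individual areas: |P| = 30, |Q| = 30, |R| = 35.
|P∩Q|: x∈[4,7], y∈[2,7] → 3·5 = 15.
|P∩R|: x∈[2,7], y∈[3,7] → 5·4 = 20.
|Q∩R|: x∈[4,9], y∈[3,7] → 5·4 = 20.
|P∩Q∩R| = 12.
|P ∪ Q ∪ R| = 95 − 55 + 12 = 52.00.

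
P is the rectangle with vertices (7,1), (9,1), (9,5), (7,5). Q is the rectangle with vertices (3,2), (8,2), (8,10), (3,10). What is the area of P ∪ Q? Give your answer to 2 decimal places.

By inclusion–exclusion:
Individual areas: |P| = 8, |Q| = 40.
|P∩Q|: x∈[7,8], y∈[2,5] → 1·3 = 3.
|P ∪ Q| = 48 − 3 = 45.00.

45.00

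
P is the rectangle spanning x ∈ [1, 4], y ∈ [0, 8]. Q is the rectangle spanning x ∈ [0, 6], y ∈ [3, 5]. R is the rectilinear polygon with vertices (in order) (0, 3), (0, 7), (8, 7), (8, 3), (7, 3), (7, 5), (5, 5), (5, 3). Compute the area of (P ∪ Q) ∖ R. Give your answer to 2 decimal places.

14.00

|P ∪ Q| = 30.
|(P ∪ Q) ∩ R| = 16.
|(P ∪ Q) ∖ R| = 30 − 16 = 14.00.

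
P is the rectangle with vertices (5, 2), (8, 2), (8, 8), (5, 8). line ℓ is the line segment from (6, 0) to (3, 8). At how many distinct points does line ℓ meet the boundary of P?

The segment meets the boundary at (5,2.667), (5.25,2).

2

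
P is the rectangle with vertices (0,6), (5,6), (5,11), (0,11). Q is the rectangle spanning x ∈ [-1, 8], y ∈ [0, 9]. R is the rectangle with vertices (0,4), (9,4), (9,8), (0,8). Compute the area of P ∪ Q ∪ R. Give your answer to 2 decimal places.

By inclusion–exclusion:
Individual areas: |P| = 25, |Q| = 81, |R| = 36.
|P∩Q|: x∈[0,5], y∈[6,9] → 5·3 = 15.
|P∩R|: x∈[0,5], y∈[6,8] → 5·2 = 10.
|Q∩R|: x∈[0,8], y∈[4,8] → 8·4 = 32.
|P∩Q∩R| = 10.
|P ∪ Q ∪ R| = 142 − 57 + 10 = 95.00.

95.00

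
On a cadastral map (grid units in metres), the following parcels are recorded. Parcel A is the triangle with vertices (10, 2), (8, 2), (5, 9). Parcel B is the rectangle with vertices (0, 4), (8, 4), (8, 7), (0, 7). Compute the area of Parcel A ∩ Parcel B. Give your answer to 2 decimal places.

2.77

The intersection is the polygon with vertices (5.857,7), (6.429,7), (8,4.8), (8,4), (7.143,4).
By the shoelace formula its area is 2.77.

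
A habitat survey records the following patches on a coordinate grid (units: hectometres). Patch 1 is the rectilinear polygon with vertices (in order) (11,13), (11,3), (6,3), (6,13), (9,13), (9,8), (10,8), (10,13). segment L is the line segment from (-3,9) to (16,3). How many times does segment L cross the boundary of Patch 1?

2

The segment meets the boundary at (6,6.158), (11,4.579).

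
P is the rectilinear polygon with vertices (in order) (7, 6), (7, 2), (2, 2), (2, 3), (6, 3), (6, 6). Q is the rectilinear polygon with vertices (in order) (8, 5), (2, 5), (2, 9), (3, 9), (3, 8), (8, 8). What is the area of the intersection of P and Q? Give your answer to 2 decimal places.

The intersection is the polygon with vertices (7,5), (6,5), (6,6), (7,6).
By the shoelace formula its area is 1.00.

1.00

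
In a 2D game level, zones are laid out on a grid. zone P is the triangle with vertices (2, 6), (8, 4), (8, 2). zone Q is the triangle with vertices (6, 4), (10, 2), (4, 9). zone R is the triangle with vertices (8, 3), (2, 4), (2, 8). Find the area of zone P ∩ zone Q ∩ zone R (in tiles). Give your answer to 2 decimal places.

0.77

The intersection is the polygon with vertices (6,4), (5.692,4.769), (6,4.667), (8,3).
By the shoelace formula its area is 0.77.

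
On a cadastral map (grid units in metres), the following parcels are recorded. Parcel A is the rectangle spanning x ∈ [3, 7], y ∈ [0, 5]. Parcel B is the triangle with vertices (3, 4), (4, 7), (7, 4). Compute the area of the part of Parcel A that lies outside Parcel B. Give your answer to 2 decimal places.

16.67

|Parcel A| = 20, |Parcel A∩Parcel B| = 3.3333.
|Parcel A ∖ Parcel B| = |Parcel A| − |Parcel A∩Parcel B| = 20 − 3.3333 = 16.67.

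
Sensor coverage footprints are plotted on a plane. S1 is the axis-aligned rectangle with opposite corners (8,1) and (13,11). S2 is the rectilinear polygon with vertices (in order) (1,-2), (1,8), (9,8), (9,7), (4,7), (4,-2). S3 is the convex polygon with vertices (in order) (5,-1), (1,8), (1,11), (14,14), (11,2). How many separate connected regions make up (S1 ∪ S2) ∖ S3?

2

(S1 ∪ S2) ∖ S3 splits into 2 disjoint pieces (area 11, area 19.875).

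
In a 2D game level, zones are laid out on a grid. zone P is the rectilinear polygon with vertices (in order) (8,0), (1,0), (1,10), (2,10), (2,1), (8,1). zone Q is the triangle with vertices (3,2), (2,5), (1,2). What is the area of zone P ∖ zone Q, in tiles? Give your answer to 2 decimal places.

|zone P| = 16, |zone P∩zone Q| = 1.5.
|zone P ∖ zone Q| = |zone P| − |zone P∩zone Q| = 16 − 1.5 = 14.50.

14.50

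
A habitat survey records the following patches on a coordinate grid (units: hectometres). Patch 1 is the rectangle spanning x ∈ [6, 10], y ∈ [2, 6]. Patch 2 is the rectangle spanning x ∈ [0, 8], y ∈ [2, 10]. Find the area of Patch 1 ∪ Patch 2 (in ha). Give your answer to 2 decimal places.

72.00

By inclusion–exclusion:
Individual areas: |Patch 1| = 16, |Patch 2| = 64.
|Patch 1∩Patch 2|: x∈[6,8], y∈[2,6] → 2·4 = 8.
|Patch 1 ∪ Patch 2| = 80 − 8 = 72.00.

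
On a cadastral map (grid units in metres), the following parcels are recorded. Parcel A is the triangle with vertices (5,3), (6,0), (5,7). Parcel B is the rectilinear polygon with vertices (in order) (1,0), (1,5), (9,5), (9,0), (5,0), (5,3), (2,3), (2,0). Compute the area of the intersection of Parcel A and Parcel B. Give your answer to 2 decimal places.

1.71

The intersection is the polygon with vertices (5,3), (5,5), (5.286,5), (6,0).
By the shoelace formula its area is 1.71.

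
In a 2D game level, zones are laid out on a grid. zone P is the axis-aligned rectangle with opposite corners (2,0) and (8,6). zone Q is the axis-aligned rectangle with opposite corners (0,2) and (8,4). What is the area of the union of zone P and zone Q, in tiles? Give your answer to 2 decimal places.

By inclusion–exclusion:
Individual areas: |zone P| = 36, |zone Q| = 16.
|zone P∩zone Q|: x∈[2,8], y∈[2,4] → 6·2 = 12.
|zone P ∪ zone Q| = 52 − 12 = 40.00.

40.00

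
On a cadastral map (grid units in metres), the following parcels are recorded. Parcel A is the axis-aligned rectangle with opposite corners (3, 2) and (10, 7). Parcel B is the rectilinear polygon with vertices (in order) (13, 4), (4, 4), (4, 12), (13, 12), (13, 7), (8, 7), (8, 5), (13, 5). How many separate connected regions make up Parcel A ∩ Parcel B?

Parcel A ∩ Parcel B is a single connected region.

1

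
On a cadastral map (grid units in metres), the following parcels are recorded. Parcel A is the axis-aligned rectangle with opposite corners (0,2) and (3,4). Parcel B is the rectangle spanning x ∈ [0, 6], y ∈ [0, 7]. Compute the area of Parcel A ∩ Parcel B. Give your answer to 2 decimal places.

|Parcel A∩Parcel B|: x∈[0,3], y∈[2,4] → 3·2 = 6.

6.00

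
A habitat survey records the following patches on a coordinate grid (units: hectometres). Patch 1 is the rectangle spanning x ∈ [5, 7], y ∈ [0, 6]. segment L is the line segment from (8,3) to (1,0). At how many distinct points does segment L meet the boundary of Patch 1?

2

The segment meets the boundary at (5,1.714), (7,2.571).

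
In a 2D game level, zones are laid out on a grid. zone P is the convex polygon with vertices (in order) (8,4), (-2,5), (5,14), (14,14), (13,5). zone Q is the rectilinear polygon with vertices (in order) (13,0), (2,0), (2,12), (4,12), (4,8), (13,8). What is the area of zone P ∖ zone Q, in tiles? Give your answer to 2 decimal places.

69.14

|zone P| = 115.5, |zone P∩zone Q| = 46.3587.
|zone P ∖ zone Q| = |zone P| − |zone P∩zone Q| = 115.5 − 46.3587 = 69.14.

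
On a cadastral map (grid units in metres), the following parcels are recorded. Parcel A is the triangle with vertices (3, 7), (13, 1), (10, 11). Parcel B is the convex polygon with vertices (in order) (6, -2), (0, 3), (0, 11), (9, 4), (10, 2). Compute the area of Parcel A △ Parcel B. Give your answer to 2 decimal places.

96.70

|Parcel A| = 41, |Parcel B| = 67.5, |Parcel A∩Parcel B| = 5.8992.
|Parcel A △ Parcel B| = |Parcel A| + |Parcel B| − 2·|Parcel A∩Parcel B| = 41 + 67.5 − 11.7983 = 96.70.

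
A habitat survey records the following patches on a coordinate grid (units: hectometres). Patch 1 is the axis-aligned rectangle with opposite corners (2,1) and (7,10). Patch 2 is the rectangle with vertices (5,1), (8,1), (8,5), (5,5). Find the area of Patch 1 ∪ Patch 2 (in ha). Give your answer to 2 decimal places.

49.00

By inclusion–exclusion:
Individual areas: |Patch 1| = 45, |Patch 2| = 12.
|Patch 1∩Patch 2|: x∈[5,7], y∈[1,5] → 2·4 = 8.
|Patch 1 ∪ Patch 2| = 57 − 8 = 49.00.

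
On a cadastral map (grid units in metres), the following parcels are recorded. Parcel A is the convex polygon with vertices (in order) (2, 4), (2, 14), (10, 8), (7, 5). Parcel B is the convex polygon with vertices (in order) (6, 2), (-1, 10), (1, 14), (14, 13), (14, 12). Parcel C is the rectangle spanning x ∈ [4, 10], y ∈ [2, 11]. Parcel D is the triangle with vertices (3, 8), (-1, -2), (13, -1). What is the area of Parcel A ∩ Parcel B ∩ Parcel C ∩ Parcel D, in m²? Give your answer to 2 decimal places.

3.31

The intersection is the polygon with vertices (4,4.4), (4,7.1), (6.455,4.891).
By the shoelace formula its area is 3.31.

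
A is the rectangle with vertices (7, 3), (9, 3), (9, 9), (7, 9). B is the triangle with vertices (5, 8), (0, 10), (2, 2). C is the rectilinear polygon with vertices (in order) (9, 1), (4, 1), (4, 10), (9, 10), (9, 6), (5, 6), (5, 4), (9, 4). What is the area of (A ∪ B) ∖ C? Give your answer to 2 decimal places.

20.80

|A ∪ B| = 30.
|(A ∪ B) ∩ C| = 9.2.
|(A ∪ B) ∖ C| = 30 − 9.2 = 20.80.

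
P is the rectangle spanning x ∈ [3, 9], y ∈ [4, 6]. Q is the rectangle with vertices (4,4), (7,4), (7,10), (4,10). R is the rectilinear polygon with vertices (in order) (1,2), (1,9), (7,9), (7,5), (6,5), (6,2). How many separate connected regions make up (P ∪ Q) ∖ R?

(P ∪ Q) ∖ R splits into 2 disjoint pieces (area 5, area 3).

2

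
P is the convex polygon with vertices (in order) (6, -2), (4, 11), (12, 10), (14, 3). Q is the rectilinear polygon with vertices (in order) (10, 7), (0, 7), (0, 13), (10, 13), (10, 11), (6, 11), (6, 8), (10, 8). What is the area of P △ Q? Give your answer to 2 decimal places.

|P| = 84, |Q| = 48, |P∩Q| = 10.5192.
|P △ Q| = |P| + |Q| − 2·|P∩Q| = 84 + 48 − 21.0385 = 110.96.

110.96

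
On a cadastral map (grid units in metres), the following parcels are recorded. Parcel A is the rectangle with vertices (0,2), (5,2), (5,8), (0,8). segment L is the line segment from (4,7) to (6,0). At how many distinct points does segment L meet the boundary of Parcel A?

The segment meets the boundary at (5,3.5).

1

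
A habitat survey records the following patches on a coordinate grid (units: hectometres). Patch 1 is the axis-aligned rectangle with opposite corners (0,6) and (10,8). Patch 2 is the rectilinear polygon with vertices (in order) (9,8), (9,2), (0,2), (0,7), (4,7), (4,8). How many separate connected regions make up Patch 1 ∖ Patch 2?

Patch 1 ∖ Patch 2 splits into 2 disjoint pieces (area 2, area 4).

2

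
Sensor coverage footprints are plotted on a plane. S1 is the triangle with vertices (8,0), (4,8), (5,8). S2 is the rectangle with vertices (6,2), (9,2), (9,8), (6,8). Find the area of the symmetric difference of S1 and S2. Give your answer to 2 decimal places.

|S1| = 4, |S2| = 18, |S1∩S2| = 1.0833.
|S1 △ S2| = |S1| + |S2| − 2·|S1∩S2| = 4 + 18 − 2.1667 = 19.83.

19.83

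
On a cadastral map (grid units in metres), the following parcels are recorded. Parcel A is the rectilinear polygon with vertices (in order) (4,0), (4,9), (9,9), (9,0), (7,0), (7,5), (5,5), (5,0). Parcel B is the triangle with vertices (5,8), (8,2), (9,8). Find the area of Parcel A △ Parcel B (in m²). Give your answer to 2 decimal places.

|Parcel A| = 35, |Parcel B| = 12, |Parcel A∩Parcel B| = 11.75.
|Parcel A △ Parcel B| = |Parcel A| + |Parcel B| − 2·|Parcel A∩Parcel B| = 35 + 12 − 23.5 = 23.50.

23.50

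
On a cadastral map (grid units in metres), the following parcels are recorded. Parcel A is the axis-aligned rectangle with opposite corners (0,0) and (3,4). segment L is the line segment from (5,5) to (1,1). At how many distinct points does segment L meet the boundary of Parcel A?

1

The segment meets the boundary at (3,3).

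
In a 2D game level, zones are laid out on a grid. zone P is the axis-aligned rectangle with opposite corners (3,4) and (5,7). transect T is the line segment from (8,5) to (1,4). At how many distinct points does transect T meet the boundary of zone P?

The segment meets the boundary at (3,4.286), (5,4.571).

2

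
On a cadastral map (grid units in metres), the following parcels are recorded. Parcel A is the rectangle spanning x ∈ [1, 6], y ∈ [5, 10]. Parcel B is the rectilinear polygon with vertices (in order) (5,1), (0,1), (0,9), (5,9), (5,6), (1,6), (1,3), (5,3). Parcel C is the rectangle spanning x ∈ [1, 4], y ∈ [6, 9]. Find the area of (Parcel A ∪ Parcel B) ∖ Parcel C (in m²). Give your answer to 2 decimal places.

32.00

|Parcel A ∪ Parcel B| = 41.
|(Parcel A ∪ Parcel B) ∩ Parcel C| = 9.
|(Parcel A ∪ Parcel B) ∖ Parcel C| = 41 − 9 = 32.00.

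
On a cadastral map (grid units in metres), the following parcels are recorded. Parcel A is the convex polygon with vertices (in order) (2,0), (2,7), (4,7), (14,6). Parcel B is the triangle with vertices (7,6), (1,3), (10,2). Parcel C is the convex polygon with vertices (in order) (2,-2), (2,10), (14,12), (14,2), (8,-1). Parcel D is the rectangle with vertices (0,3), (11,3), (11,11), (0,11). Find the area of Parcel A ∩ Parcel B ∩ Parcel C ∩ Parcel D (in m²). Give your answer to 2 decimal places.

11.84

The intersection is the polygon with vertices (8.909,3.454), (8,3), (2,3), (2,3.5), (7,6).
By the shoelace formula its area is 11.84.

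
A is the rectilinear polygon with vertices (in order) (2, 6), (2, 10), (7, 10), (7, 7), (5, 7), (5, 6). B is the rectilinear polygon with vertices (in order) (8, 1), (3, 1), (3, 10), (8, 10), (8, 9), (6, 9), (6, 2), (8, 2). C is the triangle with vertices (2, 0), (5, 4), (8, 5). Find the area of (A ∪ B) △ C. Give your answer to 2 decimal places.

35.03

|A ∪ B| = 37.
|(A ∪ B) ∩ C| = 3.2333.
|(A ∪ B) △ C| = 37 + 4.5 − 6.4667 = 35.03.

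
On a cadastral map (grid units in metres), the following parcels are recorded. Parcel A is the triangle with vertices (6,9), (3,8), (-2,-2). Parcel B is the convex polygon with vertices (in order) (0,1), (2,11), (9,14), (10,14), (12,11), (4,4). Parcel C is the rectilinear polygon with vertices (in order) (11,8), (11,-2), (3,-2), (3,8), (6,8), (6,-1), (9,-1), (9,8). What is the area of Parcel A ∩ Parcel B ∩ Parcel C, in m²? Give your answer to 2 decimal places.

The intersection is the polygon with vertices (3,4.875), (3,8), (5.273,8).
By the shoelace formula its area is 3.55.

3.55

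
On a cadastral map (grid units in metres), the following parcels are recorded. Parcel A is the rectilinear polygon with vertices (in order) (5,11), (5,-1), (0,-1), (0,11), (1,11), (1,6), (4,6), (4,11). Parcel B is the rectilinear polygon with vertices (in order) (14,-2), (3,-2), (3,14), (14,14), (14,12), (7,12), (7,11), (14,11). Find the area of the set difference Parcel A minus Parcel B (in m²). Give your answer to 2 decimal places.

|Parcel A| = 45, |Parcel A∩Parcel B| = 19.
|Parcel A ∖ Parcel B| = |Parcel A| − |Parcel A∩Parcel B| = 45 − 19 = 26.00.

26.00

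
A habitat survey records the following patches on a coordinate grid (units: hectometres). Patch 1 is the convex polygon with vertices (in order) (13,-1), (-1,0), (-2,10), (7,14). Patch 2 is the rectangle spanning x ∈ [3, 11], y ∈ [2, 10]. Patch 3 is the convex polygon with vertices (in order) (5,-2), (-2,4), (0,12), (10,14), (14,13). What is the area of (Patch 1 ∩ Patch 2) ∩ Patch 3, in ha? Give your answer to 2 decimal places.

The region (Patch 1 ∩ Patch 2) ∩ Patch 3 is the polygon with vertices (3,2), (3,10), (8.6,10), (10.04,6.4), (7.4,2).
By the shoelace formula its area is 47.92.

47.92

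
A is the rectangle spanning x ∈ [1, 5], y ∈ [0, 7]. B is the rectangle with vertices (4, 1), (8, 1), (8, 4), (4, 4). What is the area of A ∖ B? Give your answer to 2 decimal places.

|A∩B|: x∈[4,5], y∈[1,4] → 1·3 = 3.
|A| = 28.
|A ∖ B| = |A| − |A∩B| = 28 − 3 = 25.00.

25.00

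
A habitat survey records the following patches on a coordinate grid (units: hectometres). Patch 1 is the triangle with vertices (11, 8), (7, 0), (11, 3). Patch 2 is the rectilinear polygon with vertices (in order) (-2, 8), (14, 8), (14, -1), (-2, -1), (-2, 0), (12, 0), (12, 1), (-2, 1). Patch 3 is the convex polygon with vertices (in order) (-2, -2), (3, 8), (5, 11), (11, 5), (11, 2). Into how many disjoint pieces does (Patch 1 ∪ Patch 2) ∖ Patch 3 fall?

3

(Patch 1 ∪ Patch 2) ∖ Patch 3 splits into 3 disjoint pieces (area 22.75, area 40.6553, area 0.75).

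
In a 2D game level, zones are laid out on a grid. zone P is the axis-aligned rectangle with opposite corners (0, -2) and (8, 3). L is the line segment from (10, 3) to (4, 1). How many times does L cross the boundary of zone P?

The segment meets the boundary at (8,2.333).

1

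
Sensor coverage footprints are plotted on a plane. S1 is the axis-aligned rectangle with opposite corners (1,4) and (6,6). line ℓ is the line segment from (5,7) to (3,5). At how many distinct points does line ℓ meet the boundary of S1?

1

The segment meets the boundary at (4,6).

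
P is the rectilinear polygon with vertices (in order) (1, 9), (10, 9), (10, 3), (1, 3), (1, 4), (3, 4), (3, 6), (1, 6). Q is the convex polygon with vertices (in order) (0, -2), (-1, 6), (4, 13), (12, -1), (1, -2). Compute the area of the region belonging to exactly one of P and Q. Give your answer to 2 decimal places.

|P| = 50, |Q| = 112, |P∩Q| = 37.9857.
|P △ Q| = |P| + |Q| − 2·|P∩Q| = 50 + 112 − 75.9714 = 86.03.

86.03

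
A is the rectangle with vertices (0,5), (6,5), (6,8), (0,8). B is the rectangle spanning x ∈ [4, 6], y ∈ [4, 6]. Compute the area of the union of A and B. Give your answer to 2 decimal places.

By inclusion–exclusion:
Individual areas: |A| = 18, |B| = 4.
|A∩B|: x∈[4,6], y∈[5,6] → 2·1 = 2.
|A ∪ B| = 22 − 2 = 20.00.

20.00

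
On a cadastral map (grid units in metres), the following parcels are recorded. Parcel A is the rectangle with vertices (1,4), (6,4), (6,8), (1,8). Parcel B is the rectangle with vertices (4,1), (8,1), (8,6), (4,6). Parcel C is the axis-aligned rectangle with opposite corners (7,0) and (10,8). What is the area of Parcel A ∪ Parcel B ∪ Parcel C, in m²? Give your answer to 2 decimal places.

55.00

By inclusion–exclusion:
Individual areas: |Parcel A| = 20, |Parcel B| = 20, |Parcel C| = 24.
|Parcel A∩Parcel B|: x∈[4,6], y∈[4,6] → 2·2 = 4.
|Parcel A∩Parcel C| = 0 (no overlap).
|Parcel B∩Parcel C|: x∈[7,8], y∈[1,6] → 1·5 = 5.
|Parcel A∩Parcel B∩Parcel C| = 0.
|Parcel A ∪ Parcel B ∪ Parcel C| = 64 − 9 + 0 = 55.00.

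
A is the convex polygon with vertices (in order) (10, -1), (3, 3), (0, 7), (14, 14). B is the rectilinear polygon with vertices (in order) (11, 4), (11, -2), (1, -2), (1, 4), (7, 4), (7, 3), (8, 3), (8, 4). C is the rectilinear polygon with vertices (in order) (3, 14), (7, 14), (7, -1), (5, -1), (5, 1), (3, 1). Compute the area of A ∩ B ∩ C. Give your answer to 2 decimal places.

The intersection is the polygon with vertices (7,4), (7,3), (7,0.714), (3,3), (3,4).
By the shoelace formula its area is 8.57.

8.57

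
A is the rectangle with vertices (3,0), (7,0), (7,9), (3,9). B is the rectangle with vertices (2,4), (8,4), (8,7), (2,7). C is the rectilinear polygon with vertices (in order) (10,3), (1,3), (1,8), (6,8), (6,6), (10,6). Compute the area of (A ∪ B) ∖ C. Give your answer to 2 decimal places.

19.00

|A ∪ B| = 42.
|(A ∪ B) ∩ C| = 23.
|(A ∪ B) ∖ C| = 42 − 23 = 19.00.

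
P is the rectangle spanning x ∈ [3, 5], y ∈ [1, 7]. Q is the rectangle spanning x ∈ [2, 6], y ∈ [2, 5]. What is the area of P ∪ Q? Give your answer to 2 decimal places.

By inclusion–exclusion:
Individual areas: |P| = 12, |Q| = 12.
|P∩Q|: x∈[3,5], y∈[2,5] → 2·3 = 6.
|P ∪ Q| = 24 − 6 = 18.00.

18.00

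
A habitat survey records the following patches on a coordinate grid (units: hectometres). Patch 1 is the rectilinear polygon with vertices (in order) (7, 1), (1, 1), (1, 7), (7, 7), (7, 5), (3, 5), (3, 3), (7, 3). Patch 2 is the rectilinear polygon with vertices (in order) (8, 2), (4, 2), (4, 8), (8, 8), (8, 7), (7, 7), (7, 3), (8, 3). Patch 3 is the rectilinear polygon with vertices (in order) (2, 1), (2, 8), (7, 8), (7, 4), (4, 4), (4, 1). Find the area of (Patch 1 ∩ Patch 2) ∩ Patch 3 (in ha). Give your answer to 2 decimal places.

6.00

|Patch 1 ∩ Patch 2| = 9.
|(Patch 1 ∩ Patch 2) ∩ Patch 3| = 6.00.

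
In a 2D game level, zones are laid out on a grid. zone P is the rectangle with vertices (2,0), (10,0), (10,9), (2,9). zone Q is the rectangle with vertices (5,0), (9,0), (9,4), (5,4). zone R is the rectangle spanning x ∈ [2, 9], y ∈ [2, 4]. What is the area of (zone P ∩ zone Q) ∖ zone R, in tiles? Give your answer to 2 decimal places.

8.00

|zone P ∩ zone Q| = 16.
|(zone P ∩ zone Q) ∩ zone R| = 8.
|(zone P ∩ zone Q) ∖ zone R| = 16 − 8 = 8.00.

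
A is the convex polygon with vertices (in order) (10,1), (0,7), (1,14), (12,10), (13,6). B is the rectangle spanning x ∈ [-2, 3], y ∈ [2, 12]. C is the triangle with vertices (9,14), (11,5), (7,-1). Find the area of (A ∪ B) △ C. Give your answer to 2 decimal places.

|A ∪ B| = 134.0857.
|(A ∪ B) ∩ C| = 19.8922.
|(A ∪ B) △ C| = 134.0857 + 24 − 39.7844 = 118.30.

118.30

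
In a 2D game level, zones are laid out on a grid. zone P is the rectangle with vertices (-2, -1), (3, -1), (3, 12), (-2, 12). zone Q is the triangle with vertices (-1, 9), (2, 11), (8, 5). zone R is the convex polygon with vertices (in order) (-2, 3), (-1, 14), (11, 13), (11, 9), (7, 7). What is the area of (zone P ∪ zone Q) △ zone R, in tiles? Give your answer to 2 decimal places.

|zone P ∪ zone Q| = 71.9444.
|(zone P ∪ zone Q) ∩ zone R| = 41.4143.
|(zone P ∪ zone Q) △ zone R| = 71.9444 + 93.5 − 82.8287 = 82.62.

82.62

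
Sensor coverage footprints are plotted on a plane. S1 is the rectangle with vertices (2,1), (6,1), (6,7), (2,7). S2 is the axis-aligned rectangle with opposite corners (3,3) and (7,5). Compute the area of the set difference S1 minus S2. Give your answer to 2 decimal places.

|S1∩S2|: x∈[3,6], y∈[3,5] → 3·2 = 6.
|S1| = 24.
|S1 ∖ S2| = |S1| − |S1∩S2| = 24 − 6 = 18.00.

18.00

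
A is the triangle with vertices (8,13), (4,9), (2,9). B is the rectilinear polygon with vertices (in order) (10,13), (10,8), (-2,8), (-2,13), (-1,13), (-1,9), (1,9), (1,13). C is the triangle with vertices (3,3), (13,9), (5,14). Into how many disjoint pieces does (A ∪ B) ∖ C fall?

2

(A ∪ B) ∖ C splits into 2 disjoint pieces (area 23.8182, area 3.6125).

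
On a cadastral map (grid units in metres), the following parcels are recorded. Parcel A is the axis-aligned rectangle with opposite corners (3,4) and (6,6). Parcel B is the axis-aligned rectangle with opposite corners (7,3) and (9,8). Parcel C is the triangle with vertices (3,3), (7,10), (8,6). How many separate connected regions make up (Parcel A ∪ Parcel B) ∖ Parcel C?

3

(Parcel A ∪ Parcel B) ∖ Parcel C splits into 3 disjoint pieces (area 0.5333, area 2.2857, area 8.2).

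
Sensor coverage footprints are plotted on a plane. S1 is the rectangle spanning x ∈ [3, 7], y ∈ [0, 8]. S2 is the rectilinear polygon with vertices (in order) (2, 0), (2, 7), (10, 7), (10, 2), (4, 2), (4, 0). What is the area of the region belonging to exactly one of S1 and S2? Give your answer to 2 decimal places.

|S1| = 32, |S2| = 44, |S1∩S2| = 22.
|S1 △ S2| = |S1| + |S2| − 2·|S1∩S2| = 32 + 44 − 44 = 32.00.

32.00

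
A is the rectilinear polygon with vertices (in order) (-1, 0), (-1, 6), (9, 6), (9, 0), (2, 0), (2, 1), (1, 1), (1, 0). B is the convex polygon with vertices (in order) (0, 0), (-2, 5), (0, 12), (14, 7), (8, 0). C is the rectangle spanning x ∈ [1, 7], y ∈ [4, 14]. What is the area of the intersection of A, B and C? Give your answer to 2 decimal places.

12.00

The intersection is the polygon with vertices (7,6), (7,4), (1,4), (1,6).
By the shoelace formula its area is 12.00.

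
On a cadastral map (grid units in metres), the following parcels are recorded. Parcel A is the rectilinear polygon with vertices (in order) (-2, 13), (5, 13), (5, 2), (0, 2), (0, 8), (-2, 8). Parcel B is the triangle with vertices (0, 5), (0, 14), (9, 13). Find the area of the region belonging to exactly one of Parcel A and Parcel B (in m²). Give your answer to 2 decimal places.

|Parcel A| = 65, |Parcel B| = 40.5, |Parcel A∩Parcel B| = 28.8889.
|Parcel A △ Parcel B| = |Parcel A| + |Parcel B| − 2·|Parcel A∩Parcel B| = 65 + 40.5 − 57.7778 = 47.72.

47.72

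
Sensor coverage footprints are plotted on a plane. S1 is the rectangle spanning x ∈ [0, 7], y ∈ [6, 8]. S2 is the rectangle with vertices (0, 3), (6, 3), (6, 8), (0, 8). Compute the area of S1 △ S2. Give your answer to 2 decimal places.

|S1∩S2|: x∈[0,6], y∈[6,8] → 6·2 = 12.
|S1 △ S2| = |S1| + |S2| − 2·|S1∩S2| = 14 + 30 − 24 = 20.00.

20.00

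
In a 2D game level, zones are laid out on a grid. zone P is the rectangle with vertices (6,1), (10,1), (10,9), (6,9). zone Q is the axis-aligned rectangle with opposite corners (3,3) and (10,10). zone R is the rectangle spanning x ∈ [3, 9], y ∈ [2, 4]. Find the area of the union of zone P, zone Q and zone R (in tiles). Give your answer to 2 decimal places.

By inclusion–exclusion:
Individual areas: |zone P| = 32, |zone Q| = 49, |zone R| = 12.
|zone P∩zone Q|: x∈[6,10], y∈[3,9] → 4·6 = 24.
|zone P∩zone R|: x∈[6,9], y∈[2,4] → 3·2 = 6.
|zone Q∩zone R|: x∈[3,9], y∈[3,4] → 6·1 = 6.
|zone P∩zone Q∩zone R| = 3.
|zone P ∪ zone Q ∪ zone R| = 93 − 36 + 3 = 60.00.

60.00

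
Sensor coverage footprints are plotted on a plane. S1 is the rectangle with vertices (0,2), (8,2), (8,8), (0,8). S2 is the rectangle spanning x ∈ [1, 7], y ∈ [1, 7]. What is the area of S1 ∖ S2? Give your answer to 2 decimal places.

|S1∩S2|: x∈[1,7], y∈[2,7] → 6·5 = 30.
|S1| = 48.
|S1 ∖ S2| = |S1| − |S1∩S2| = 48 − 30 = 18.00.

18.00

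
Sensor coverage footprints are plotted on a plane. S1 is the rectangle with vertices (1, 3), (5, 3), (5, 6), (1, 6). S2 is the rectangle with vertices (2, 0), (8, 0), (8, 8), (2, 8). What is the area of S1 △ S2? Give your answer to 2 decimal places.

42.00

|S1∩S2|: x∈[2,5], y∈[3,6] → 3·3 = 9.
|S1 △ S2| = |S1| + |S2| − 2·|S1∩S2| = 12 + 48 − 18 = 42.00.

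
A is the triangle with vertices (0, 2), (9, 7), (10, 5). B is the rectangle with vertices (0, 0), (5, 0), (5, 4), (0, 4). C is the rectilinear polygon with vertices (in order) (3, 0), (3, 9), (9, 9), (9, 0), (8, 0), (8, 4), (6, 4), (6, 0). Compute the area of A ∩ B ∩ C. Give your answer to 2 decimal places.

1.50

The intersection is the polygon with vertices (5,4), (5,3.5), (3,2.9), (3,3.667), (3.6,4).
By the shoelace formula its area is 1.50.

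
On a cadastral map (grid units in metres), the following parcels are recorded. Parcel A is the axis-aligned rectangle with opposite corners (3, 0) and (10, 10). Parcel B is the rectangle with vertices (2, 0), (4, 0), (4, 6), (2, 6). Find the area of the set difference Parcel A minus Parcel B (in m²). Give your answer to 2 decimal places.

|Parcel A∩Parcel B|: x∈[3,4], y∈[0,6] → 1·6 = 6.
|Parcel A| = 70.
|Parcel A ∖ Parcel B| = |Parcel A| − |Parcel A∩Parcel B| = 70 − 6 = 64.00.

64.00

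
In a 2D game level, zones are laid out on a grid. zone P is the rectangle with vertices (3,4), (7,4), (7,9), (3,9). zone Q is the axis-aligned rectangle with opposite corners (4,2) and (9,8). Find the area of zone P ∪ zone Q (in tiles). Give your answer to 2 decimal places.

38.00

By inclusion–exclusion:
Individual areas: |zone P| = 20, |zone Q| = 30.
|zone P∩zone Q|: x∈[4,7], y∈[4,8] → 3·4 = 12.
|zone P ∪ zone Q| = 50 − 12 = 38.00.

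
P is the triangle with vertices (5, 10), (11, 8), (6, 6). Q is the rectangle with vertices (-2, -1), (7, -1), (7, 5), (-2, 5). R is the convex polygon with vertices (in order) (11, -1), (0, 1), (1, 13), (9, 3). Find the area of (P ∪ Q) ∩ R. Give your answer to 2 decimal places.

|P ∪ Q| = 65.
|(P ∪ Q) ∩ R| = 32.06.

32.06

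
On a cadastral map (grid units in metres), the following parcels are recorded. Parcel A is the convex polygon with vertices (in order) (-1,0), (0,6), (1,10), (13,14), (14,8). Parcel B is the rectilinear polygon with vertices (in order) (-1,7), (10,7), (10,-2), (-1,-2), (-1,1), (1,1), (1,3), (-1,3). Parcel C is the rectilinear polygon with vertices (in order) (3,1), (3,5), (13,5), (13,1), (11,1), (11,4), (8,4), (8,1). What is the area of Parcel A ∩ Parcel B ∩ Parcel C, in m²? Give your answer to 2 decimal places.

7.70

The intersection is the polygon with vertices (3,2.133), (3,5), (8.375,5).
By the shoelace formula its area is 7.70.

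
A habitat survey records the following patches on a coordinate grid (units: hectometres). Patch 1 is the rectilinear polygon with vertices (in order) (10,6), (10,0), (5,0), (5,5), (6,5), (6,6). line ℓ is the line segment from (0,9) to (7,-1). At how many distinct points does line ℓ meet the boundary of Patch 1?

The segment meets the boundary at (6.3,0), (5,1.857).

2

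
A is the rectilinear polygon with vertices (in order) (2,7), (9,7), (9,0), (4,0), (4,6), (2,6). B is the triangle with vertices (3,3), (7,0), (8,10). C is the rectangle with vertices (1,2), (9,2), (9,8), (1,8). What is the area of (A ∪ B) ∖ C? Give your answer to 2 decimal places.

|A ∪ B| = 40.8393.
|(A ∪ B) ∩ C| = 29.6107.
|(A ∪ B) ∖ C| = 40.8393 − 29.6107 = 11.23.

11.23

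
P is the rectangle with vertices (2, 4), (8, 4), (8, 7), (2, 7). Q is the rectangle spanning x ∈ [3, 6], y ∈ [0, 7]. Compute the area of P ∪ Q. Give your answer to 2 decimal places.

30.00

By inclusion–exclusion:
Individual areas: |P| = 18, |Q| = 21.
|P∩Q|: x∈[3,6], y∈[4,7] → 3·3 = 9.
|P ∪ Q| = 39 − 9 = 30.00.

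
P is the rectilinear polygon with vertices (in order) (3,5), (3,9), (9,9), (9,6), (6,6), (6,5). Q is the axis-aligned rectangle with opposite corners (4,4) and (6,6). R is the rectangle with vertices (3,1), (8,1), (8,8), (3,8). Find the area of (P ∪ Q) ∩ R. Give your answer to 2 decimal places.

15.00

|P ∪ Q| = 23.
|(P ∪ Q) ∩ R| = 15.00.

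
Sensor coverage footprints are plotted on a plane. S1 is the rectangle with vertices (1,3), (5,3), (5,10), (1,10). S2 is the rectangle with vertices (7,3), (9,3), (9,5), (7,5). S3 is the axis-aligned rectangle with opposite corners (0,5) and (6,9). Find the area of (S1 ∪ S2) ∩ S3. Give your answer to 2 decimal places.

16.00

The region (S1 ∪ S2) ∩ S3 is the polygon with vertices (5,5), (1,5), (1,9), (5,9).
By the shoelace formula its area is 16.00.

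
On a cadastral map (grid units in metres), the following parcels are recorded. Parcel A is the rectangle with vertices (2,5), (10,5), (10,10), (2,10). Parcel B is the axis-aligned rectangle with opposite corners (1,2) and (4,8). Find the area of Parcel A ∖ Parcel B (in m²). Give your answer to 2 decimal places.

|Parcel A∩Parcel B|: x∈[2,4], y∈[5,8] → 2·3 = 6.
|Parcel A| = 40.
|Parcel A ∖ Parcel B| = |Parcel A| − |Parcel A∩Parcel B| = 40 − 6 = 34.00.

34.00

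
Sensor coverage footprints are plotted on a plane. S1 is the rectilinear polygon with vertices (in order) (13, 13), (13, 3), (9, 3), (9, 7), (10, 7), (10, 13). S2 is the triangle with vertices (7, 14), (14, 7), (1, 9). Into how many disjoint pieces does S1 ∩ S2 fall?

1

S1 ∩ S2 is a single connected region.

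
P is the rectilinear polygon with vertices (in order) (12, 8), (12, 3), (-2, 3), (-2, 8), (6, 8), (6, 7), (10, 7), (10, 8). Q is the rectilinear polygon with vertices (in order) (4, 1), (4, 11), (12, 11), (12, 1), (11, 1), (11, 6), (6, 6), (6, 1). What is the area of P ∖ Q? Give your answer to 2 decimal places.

|P| = 66, |P∩Q| = 21.
|P ∖ Q| = |P| − |P∩Q| = 66 − 21 = 45.00.

45.00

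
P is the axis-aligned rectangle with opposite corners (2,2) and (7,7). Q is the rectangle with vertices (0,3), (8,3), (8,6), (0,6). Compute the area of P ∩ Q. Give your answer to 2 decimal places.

|P∩Q|: x∈[2,7], y∈[3,6] → 5·3 = 15.

15.00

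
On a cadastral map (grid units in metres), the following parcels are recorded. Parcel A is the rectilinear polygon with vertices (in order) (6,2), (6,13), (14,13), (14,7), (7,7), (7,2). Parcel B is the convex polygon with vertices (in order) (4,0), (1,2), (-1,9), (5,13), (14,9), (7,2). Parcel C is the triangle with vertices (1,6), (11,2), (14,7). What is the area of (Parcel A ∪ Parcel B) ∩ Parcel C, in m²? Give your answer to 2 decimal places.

18.45

|Parcel A ∪ Parcel B| = 129.2778.
|(Parcel A ∪ Parcel B) ∩ Parcel C| = 18.45.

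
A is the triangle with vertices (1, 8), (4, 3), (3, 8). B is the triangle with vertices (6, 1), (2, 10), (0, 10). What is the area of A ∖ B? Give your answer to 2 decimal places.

|A| = 5, |A∩B| = 2.9509.
|A ∖ B| = |A| − |A∩B| = 5 − 2.9509 = 2.05.

2.05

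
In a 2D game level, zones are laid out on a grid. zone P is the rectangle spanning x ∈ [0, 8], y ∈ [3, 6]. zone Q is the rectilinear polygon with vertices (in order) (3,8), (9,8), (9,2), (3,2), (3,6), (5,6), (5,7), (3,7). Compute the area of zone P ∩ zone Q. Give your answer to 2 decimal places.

15.00

The intersection is the polygon with vertices (8,6), (8,3), (3,3), (3,6), (5,6).
By the shoelace formula its area is 15.00.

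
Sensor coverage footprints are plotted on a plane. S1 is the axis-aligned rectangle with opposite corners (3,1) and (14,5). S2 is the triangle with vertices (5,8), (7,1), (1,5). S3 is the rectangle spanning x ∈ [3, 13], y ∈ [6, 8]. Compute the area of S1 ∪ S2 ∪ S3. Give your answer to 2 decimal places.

By inclusion–exclusion:
Individual areas: |S1| = 44, |S2| = 17, |S3| = 20.
|S1∩S2| = 8.381.
|S1∩S3| = 0 (no overlap).
|S2∩S3| = 3.0714.
|S1∩S2∩S3| = 0.
|S1 ∪ S2 ∪ S3| = 81 − 11.4524 + 0 = 69.55.

69.55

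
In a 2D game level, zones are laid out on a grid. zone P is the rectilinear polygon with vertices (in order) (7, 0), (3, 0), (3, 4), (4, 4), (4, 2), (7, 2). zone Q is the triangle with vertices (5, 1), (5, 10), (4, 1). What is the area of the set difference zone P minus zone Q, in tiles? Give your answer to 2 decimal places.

|zone P| = 10, |zone P∩zone Q| = 0.9444.
|zone P ∖ zone Q| = |zone P| − |zone P∩zone Q| = 10 − 0.9444 = 9.06.

9.06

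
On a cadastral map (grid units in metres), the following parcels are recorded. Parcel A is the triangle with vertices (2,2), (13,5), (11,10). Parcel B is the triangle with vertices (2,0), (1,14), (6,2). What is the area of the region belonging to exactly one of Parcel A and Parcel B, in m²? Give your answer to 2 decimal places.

|Parcel A| = 30.5, |Parcel B| = 29, |Parcel A∩Parcel B| = 3.23.
|Parcel A △ Parcel B| = |Parcel A| + |Parcel B| − 2·|Parcel A∩Parcel B| = 30.5 + 29 − 6.46 = 53.04.

53.04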